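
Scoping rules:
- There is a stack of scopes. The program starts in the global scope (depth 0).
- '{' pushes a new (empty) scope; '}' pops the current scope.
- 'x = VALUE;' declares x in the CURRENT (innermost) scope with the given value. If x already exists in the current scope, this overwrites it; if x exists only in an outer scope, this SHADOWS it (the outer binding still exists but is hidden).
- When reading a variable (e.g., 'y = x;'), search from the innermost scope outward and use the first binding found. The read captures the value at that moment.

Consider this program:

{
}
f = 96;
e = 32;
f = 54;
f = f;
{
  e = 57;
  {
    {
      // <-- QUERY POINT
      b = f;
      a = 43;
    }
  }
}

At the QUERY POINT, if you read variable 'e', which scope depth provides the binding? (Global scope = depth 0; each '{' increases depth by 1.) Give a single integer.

Answer: 1

Derivation:
Step 1: enter scope (depth=1)
Step 2: exit scope (depth=0)
Step 3: declare f=96 at depth 0
Step 4: declare e=32 at depth 0
Step 5: declare f=54 at depth 0
Step 6: declare f=(read f)=54 at depth 0
Step 7: enter scope (depth=1)
Step 8: declare e=57 at depth 1
Step 9: enter scope (depth=2)
Step 10: enter scope (depth=3)
Visible at query point: e=57 f=54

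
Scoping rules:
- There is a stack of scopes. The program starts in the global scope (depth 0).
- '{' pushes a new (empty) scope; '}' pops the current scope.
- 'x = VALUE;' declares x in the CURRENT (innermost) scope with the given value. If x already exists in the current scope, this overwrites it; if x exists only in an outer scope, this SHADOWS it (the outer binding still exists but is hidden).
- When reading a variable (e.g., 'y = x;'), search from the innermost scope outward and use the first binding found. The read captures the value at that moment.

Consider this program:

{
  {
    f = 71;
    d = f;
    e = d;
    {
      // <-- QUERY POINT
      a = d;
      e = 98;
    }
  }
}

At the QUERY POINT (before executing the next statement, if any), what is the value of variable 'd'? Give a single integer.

Answer: 71

Derivation:
Step 1: enter scope (depth=1)
Step 2: enter scope (depth=2)
Step 3: declare f=71 at depth 2
Step 4: declare d=(read f)=71 at depth 2
Step 5: declare e=(read d)=71 at depth 2
Step 6: enter scope (depth=3)
Visible at query point: d=71 e=71 f=71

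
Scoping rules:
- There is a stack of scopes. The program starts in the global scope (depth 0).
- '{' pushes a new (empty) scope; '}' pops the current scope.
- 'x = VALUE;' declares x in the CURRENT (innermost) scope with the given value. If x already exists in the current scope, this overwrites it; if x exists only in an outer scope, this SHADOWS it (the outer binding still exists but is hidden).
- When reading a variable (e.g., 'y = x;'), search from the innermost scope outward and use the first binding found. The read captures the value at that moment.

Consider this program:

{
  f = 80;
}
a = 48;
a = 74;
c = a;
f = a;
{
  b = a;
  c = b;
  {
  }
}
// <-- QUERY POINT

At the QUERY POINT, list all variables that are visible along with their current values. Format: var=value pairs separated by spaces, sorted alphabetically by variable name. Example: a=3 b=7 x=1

Step 1: enter scope (depth=1)
Step 2: declare f=80 at depth 1
Step 3: exit scope (depth=0)
Step 4: declare a=48 at depth 0
Step 5: declare a=74 at depth 0
Step 6: declare c=(read a)=74 at depth 0
Step 7: declare f=(read a)=74 at depth 0
Step 8: enter scope (depth=1)
Step 9: declare b=(read a)=74 at depth 1
Step 10: declare c=(read b)=74 at depth 1
Step 11: enter scope (depth=2)
Step 12: exit scope (depth=1)
Step 13: exit scope (depth=0)
Visible at query point: a=74 c=74 f=74

Answer: a=74 c=74 f=74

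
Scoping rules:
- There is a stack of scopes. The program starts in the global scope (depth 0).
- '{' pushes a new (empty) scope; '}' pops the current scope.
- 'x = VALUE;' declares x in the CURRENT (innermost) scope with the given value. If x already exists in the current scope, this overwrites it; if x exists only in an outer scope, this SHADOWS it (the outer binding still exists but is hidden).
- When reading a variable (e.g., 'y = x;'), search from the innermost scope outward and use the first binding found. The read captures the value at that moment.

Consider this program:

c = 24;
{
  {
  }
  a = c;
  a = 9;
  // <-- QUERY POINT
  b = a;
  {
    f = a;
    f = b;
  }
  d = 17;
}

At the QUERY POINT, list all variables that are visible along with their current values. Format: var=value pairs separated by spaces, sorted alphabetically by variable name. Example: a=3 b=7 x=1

Step 1: declare c=24 at depth 0
Step 2: enter scope (depth=1)
Step 3: enter scope (depth=2)
Step 4: exit scope (depth=1)
Step 5: declare a=(read c)=24 at depth 1
Step 6: declare a=9 at depth 1
Visible at query point: a=9 c=24

Answer: a=9 c=24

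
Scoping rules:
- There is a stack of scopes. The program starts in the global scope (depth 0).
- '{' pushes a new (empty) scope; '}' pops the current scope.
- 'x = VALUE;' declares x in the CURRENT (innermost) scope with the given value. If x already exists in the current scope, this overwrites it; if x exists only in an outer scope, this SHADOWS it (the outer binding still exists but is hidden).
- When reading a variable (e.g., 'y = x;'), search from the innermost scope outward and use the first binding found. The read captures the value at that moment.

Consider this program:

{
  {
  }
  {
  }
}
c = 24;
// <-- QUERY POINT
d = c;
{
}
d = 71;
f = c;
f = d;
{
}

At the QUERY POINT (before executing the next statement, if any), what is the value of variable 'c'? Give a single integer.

Step 1: enter scope (depth=1)
Step 2: enter scope (depth=2)
Step 3: exit scope (depth=1)
Step 4: enter scope (depth=2)
Step 5: exit scope (depth=1)
Step 6: exit scope (depth=0)
Step 7: declare c=24 at depth 0
Visible at query point: c=24

Answer: 24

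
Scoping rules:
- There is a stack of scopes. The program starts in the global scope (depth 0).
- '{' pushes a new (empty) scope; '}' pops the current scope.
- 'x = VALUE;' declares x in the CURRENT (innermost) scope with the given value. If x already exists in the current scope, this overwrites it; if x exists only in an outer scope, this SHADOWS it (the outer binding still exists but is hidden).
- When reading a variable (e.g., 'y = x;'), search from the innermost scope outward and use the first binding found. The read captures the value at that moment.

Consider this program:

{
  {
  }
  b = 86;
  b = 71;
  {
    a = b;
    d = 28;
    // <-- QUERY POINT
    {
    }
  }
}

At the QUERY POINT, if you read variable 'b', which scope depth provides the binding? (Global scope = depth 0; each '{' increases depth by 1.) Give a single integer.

Step 1: enter scope (depth=1)
Step 2: enter scope (depth=2)
Step 3: exit scope (depth=1)
Step 4: declare b=86 at depth 1
Step 5: declare b=71 at depth 1
Step 6: enter scope (depth=2)
Step 7: declare a=(read b)=71 at depth 2
Step 8: declare d=28 at depth 2
Visible at query point: a=71 b=71 d=28

Answer: 1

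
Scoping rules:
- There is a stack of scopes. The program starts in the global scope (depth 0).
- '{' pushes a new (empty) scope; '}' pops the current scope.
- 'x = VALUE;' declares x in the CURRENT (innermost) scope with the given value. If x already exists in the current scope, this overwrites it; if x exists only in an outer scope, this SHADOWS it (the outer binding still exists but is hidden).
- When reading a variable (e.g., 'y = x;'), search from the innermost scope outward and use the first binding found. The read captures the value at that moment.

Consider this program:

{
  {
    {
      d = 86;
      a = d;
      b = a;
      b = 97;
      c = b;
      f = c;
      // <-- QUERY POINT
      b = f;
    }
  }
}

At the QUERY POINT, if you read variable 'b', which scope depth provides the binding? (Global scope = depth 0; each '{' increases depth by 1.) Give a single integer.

Step 1: enter scope (depth=1)
Step 2: enter scope (depth=2)
Step 3: enter scope (depth=3)
Step 4: declare d=86 at depth 3
Step 5: declare a=(read d)=86 at depth 3
Step 6: declare b=(read a)=86 at depth 3
Step 7: declare b=97 at depth 3
Step 8: declare c=(read b)=97 at depth 3
Step 9: declare f=(read c)=97 at depth 3
Visible at query point: a=86 b=97 c=97 d=86 f=97

Answer: 3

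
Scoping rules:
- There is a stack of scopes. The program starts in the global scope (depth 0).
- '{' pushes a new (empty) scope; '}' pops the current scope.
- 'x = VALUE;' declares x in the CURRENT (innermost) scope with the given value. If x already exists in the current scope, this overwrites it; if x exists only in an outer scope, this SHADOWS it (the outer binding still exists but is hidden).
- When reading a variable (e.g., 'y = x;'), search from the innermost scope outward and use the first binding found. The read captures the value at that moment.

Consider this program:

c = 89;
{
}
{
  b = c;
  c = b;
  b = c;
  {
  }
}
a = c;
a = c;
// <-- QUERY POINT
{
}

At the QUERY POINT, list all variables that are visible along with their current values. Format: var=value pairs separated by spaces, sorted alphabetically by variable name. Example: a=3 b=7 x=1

Answer: a=89 c=89

Derivation:
Step 1: declare c=89 at depth 0
Step 2: enter scope (depth=1)
Step 3: exit scope (depth=0)
Step 4: enter scope (depth=1)
Step 5: declare b=(read c)=89 at depth 1
Step 6: declare c=(read b)=89 at depth 1
Step 7: declare b=(read c)=89 at depth 1
Step 8: enter scope (depth=2)
Step 9: exit scope (depth=1)
Step 10: exit scope (depth=0)
Step 11: declare a=(read c)=89 at depth 0
Step 12: declare a=(read c)=89 at depth 0
Visible at query point: a=89 c=89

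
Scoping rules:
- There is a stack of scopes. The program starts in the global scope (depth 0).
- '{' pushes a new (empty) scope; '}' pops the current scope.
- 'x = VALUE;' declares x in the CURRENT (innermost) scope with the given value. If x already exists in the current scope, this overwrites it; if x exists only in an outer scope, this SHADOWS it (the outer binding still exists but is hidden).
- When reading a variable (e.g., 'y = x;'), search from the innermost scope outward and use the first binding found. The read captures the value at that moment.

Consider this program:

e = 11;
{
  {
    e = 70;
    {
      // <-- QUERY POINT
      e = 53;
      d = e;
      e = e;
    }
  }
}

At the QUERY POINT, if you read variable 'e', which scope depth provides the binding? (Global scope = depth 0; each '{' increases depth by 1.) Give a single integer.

Answer: 2

Derivation:
Step 1: declare e=11 at depth 0
Step 2: enter scope (depth=1)
Step 3: enter scope (depth=2)
Step 4: declare e=70 at depth 2
Step 5: enter scope (depth=3)
Visible at query point: e=70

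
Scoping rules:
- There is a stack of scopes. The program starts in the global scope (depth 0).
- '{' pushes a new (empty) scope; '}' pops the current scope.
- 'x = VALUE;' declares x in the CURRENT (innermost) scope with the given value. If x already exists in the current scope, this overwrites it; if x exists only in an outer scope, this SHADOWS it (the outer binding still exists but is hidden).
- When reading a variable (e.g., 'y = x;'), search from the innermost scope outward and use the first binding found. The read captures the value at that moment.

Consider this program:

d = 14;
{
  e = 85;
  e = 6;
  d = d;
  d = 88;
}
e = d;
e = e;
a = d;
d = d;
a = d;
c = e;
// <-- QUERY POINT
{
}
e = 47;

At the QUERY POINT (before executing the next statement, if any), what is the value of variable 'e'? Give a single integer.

Answer: 14

Derivation:
Step 1: declare d=14 at depth 0
Step 2: enter scope (depth=1)
Step 3: declare e=85 at depth 1
Step 4: declare e=6 at depth 1
Step 5: declare d=(read d)=14 at depth 1
Step 6: declare d=88 at depth 1
Step 7: exit scope (depth=0)
Step 8: declare e=(read d)=14 at depth 0
Step 9: declare e=(read e)=14 at depth 0
Step 10: declare a=(read d)=14 at depth 0
Step 11: declare d=(read d)=14 at depth 0
Step 12: declare a=(read d)=14 at depth 0
Step 13: declare c=(read e)=14 at depth 0
Visible at query point: a=14 c=14 d=14 e=14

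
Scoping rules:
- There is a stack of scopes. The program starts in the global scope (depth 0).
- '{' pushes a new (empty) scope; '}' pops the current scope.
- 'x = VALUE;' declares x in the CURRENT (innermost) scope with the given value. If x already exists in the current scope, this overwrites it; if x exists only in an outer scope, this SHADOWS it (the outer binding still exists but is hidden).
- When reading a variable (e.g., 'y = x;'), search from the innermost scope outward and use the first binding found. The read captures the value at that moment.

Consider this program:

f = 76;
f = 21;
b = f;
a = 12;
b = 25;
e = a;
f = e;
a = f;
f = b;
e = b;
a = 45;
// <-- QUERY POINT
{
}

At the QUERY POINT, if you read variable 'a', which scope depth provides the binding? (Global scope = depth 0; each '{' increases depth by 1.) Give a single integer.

Step 1: declare f=76 at depth 0
Step 2: declare f=21 at depth 0
Step 3: declare b=(read f)=21 at depth 0
Step 4: declare a=12 at depth 0
Step 5: declare b=25 at depth 0
Step 6: declare e=(read a)=12 at depth 0
Step 7: declare f=(read e)=12 at depth 0
Step 8: declare a=(read f)=12 at depth 0
Step 9: declare f=(read b)=25 at depth 0
Step 10: declare e=(read b)=25 at depth 0
Step 11: declare a=45 at depth 0
Visible at query point: a=45 b=25 e=25 f=25

Answer: 0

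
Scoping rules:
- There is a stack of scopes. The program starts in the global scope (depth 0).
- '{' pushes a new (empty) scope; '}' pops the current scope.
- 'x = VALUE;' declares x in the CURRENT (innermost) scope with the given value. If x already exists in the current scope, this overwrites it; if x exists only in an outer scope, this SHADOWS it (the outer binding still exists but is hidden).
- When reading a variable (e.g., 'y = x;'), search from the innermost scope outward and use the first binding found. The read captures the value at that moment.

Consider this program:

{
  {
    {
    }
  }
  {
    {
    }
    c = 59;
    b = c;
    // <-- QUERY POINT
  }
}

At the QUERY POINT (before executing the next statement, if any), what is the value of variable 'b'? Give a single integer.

Answer: 59

Derivation:
Step 1: enter scope (depth=1)
Step 2: enter scope (depth=2)
Step 3: enter scope (depth=3)
Step 4: exit scope (depth=2)
Step 5: exit scope (depth=1)
Step 6: enter scope (depth=2)
Step 7: enter scope (depth=3)
Step 8: exit scope (depth=2)
Step 9: declare c=59 at depth 2
Step 10: declare b=(read c)=59 at depth 2
Visible at query point: b=59 c=59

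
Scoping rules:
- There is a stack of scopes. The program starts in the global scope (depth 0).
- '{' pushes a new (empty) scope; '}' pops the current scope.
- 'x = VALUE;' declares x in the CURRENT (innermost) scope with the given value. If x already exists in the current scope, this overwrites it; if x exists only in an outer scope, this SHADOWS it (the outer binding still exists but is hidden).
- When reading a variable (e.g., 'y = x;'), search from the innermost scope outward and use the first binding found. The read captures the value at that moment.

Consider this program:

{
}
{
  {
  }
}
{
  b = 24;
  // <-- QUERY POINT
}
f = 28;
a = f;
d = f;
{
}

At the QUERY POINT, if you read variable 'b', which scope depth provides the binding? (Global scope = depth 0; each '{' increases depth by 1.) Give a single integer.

Step 1: enter scope (depth=1)
Step 2: exit scope (depth=0)
Step 3: enter scope (depth=1)
Step 4: enter scope (depth=2)
Step 5: exit scope (depth=1)
Step 6: exit scope (depth=0)
Step 7: enter scope (depth=1)
Step 8: declare b=24 at depth 1
Visible at query point: b=24

Answer: 1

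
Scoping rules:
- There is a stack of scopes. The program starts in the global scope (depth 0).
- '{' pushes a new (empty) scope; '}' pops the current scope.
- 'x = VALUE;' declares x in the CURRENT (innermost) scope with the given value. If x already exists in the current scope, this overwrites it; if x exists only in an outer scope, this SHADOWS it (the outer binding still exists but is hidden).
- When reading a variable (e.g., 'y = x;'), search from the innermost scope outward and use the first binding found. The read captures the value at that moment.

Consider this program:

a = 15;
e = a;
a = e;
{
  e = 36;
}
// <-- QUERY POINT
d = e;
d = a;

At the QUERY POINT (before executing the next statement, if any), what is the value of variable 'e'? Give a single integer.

Answer: 15

Derivation:
Step 1: declare a=15 at depth 0
Step 2: declare e=(read a)=15 at depth 0
Step 3: declare a=(read e)=15 at depth 0
Step 4: enter scope (depth=1)
Step 5: declare e=36 at depth 1
Step 6: exit scope (depth=0)
Visible at query point: a=15 e=15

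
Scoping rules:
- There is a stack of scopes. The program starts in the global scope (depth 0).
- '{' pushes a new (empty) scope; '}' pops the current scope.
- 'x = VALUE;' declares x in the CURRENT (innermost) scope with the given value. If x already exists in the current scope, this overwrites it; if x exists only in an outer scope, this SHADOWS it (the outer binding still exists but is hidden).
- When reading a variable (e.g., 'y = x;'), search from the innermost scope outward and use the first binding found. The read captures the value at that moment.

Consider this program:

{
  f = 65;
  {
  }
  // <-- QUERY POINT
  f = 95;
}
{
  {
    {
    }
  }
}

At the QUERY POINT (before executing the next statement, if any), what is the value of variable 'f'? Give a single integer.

Answer: 65

Derivation:
Step 1: enter scope (depth=1)
Step 2: declare f=65 at depth 1
Step 3: enter scope (depth=2)
Step 4: exit scope (depth=1)
Visible at query point: f=65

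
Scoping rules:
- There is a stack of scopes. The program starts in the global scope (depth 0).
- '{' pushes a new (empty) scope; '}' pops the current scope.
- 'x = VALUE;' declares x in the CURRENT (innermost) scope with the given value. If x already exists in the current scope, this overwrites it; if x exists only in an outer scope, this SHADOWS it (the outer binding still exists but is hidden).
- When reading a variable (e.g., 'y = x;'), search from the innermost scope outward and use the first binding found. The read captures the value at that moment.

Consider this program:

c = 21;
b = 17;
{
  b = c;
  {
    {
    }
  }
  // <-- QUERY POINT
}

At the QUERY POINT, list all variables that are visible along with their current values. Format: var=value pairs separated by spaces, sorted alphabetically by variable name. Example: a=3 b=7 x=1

Answer: b=21 c=21

Derivation:
Step 1: declare c=21 at depth 0
Step 2: declare b=17 at depth 0
Step 3: enter scope (depth=1)
Step 4: declare b=(read c)=21 at depth 1
Step 5: enter scope (depth=2)
Step 6: enter scope (depth=3)
Step 7: exit scope (depth=2)
Step 8: exit scope (depth=1)
Visible at query point: b=21 c=21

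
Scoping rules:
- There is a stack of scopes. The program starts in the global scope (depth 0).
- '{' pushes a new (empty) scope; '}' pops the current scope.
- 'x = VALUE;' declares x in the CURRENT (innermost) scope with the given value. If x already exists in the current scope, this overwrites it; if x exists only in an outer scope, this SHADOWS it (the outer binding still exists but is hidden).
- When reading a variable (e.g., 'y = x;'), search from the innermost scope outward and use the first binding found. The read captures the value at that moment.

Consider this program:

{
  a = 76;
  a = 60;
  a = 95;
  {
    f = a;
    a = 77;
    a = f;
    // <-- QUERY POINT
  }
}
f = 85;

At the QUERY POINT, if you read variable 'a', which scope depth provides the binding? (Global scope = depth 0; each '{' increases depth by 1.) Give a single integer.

Step 1: enter scope (depth=1)
Step 2: declare a=76 at depth 1
Step 3: declare a=60 at depth 1
Step 4: declare a=95 at depth 1
Step 5: enter scope (depth=2)
Step 6: declare f=(read a)=95 at depth 2
Step 7: declare a=77 at depth 2
Step 8: declare a=(read f)=95 at depth 2
Visible at query point: a=95 f=95

Answer: 2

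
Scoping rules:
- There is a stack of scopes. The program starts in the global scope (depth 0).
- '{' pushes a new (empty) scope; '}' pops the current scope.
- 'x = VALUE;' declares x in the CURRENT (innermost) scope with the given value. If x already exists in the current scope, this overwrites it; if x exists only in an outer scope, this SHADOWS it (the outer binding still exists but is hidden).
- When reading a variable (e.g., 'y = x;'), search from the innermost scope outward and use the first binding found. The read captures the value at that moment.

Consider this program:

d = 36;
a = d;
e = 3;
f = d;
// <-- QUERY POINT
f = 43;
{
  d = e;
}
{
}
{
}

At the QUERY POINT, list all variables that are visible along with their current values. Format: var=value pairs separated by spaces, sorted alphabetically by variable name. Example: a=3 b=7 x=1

Answer: a=36 d=36 e=3 f=36

Derivation:
Step 1: declare d=36 at depth 0
Step 2: declare a=(read d)=36 at depth 0
Step 3: declare e=3 at depth 0
Step 4: declare f=(read d)=36 at depth 0
Visible at query point: a=36 d=36 e=3 f=36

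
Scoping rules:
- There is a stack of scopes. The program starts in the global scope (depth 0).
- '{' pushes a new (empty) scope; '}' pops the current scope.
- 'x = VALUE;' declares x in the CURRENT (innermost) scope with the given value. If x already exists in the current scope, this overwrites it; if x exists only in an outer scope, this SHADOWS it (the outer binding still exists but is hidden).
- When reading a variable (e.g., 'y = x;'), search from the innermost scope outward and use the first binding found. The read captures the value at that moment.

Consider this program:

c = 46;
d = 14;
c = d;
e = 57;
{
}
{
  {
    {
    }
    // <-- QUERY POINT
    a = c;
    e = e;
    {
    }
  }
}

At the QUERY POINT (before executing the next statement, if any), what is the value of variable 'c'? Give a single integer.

Step 1: declare c=46 at depth 0
Step 2: declare d=14 at depth 0
Step 3: declare c=(read d)=14 at depth 0
Step 4: declare e=57 at depth 0
Step 5: enter scope (depth=1)
Step 6: exit scope (depth=0)
Step 7: enter scope (depth=1)
Step 8: enter scope (depth=2)
Step 9: enter scope (depth=3)
Step 10: exit scope (depth=2)
Visible at query point: c=14 d=14 e=57

Answer: 14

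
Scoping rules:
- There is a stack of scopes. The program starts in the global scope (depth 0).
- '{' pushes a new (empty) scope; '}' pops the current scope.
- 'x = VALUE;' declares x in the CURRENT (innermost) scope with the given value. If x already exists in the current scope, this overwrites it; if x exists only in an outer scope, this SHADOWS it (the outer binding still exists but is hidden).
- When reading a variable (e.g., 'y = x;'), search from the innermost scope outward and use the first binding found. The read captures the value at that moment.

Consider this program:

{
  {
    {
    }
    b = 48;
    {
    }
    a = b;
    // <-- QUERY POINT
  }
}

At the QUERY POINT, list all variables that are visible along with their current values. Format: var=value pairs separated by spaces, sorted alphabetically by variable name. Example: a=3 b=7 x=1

Answer: a=48 b=48

Derivation:
Step 1: enter scope (depth=1)
Step 2: enter scope (depth=2)
Step 3: enter scope (depth=3)
Step 4: exit scope (depth=2)
Step 5: declare b=48 at depth 2
Step 6: enter scope (depth=3)
Step 7: exit scope (depth=2)
Step 8: declare a=(read b)=48 at depth 2
Visible at query point: a=48 b=48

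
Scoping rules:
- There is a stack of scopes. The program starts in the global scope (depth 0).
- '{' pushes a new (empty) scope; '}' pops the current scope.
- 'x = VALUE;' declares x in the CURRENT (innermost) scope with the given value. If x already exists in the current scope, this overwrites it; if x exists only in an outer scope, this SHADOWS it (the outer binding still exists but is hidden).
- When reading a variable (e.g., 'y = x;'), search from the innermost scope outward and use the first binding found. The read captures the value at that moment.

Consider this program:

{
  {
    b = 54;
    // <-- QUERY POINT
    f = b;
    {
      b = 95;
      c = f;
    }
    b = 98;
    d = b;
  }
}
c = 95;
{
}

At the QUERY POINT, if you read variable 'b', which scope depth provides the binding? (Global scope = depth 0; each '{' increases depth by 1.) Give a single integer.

Step 1: enter scope (depth=1)
Step 2: enter scope (depth=2)
Step 3: declare b=54 at depth 2
Visible at query point: b=54

Answer: 2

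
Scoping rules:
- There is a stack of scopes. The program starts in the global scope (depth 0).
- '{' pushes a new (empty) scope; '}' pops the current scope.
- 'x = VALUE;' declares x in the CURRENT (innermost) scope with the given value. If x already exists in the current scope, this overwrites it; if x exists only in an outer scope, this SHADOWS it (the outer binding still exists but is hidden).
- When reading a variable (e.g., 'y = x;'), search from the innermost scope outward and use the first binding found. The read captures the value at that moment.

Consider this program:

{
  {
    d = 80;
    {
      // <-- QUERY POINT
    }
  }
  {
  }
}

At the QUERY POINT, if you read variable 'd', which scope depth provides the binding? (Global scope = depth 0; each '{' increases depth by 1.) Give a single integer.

Step 1: enter scope (depth=1)
Step 2: enter scope (depth=2)
Step 3: declare d=80 at depth 2
Step 4: enter scope (depth=3)
Visible at query point: d=80

Answer: 2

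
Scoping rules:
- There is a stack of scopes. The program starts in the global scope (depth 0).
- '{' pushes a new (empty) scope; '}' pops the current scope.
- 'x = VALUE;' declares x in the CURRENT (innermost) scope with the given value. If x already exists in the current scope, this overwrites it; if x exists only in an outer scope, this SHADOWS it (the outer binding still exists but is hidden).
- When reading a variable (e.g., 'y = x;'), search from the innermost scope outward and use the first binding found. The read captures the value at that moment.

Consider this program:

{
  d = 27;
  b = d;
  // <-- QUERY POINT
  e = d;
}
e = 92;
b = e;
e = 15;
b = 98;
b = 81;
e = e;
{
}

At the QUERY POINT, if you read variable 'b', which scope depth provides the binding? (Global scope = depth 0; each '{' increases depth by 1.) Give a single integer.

Step 1: enter scope (depth=1)
Step 2: declare d=27 at depth 1
Step 3: declare b=(read d)=27 at depth 1
Visible at query point: b=27 d=27

Answer: 1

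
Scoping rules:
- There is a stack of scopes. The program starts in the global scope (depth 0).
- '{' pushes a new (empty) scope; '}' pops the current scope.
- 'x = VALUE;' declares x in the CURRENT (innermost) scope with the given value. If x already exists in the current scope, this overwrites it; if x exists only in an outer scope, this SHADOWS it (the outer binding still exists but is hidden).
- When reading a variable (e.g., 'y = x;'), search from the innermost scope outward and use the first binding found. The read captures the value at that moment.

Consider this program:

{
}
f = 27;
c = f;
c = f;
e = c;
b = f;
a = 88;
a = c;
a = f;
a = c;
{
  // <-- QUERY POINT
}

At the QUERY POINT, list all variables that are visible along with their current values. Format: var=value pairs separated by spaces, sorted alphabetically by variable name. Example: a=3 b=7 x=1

Step 1: enter scope (depth=1)
Step 2: exit scope (depth=0)
Step 3: declare f=27 at depth 0
Step 4: declare c=(read f)=27 at depth 0
Step 5: declare c=(read f)=27 at depth 0
Step 6: declare e=(read c)=27 at depth 0
Step 7: declare b=(read f)=27 at depth 0
Step 8: declare a=88 at depth 0
Step 9: declare a=(read c)=27 at depth 0
Step 10: declare a=(read f)=27 at depth 0
Step 11: declare a=(read c)=27 at depth 0
Step 12: enter scope (depth=1)
Visible at query point: a=27 b=27 c=27 e=27 f=27

Answer: a=27 b=27 c=27 e=27 f=27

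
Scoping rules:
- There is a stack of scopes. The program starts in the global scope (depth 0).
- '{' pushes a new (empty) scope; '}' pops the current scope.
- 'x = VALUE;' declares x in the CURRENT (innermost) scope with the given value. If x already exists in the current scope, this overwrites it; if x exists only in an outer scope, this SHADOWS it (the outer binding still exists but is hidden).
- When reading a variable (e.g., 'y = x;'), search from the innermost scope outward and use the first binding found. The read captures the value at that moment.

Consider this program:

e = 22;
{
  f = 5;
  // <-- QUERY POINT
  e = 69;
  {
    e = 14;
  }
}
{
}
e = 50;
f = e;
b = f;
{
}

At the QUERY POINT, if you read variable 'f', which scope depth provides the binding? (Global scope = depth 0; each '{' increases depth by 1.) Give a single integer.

Step 1: declare e=22 at depth 0
Step 2: enter scope (depth=1)
Step 3: declare f=5 at depth 1
Visible at query point: e=22 f=5

Answer: 1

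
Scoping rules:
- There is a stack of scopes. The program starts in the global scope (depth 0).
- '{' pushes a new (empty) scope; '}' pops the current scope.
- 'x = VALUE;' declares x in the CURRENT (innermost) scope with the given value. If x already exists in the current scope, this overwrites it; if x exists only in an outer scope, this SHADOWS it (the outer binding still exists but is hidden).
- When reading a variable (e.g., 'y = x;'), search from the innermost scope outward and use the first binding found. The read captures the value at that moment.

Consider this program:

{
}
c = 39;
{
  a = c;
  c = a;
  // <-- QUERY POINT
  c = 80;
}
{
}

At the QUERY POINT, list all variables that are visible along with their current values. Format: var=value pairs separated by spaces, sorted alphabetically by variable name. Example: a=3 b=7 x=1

Step 1: enter scope (depth=1)
Step 2: exit scope (depth=0)
Step 3: declare c=39 at depth 0
Step 4: enter scope (depth=1)
Step 5: declare a=(read c)=39 at depth 1
Step 6: declare c=(read a)=39 at depth 1
Visible at query point: a=39 c=39

Answer: a=39 c=39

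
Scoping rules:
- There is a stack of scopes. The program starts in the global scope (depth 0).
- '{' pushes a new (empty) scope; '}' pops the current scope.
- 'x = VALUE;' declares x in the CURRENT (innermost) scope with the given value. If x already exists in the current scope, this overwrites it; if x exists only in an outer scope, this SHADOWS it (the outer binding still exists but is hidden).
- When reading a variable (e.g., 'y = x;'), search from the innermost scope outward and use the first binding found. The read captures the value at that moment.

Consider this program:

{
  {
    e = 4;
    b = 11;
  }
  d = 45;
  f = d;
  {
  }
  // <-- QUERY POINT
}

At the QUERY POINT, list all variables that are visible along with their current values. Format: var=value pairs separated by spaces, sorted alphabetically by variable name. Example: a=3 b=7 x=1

Answer: d=45 f=45

Derivation:
Step 1: enter scope (depth=1)
Step 2: enter scope (depth=2)
Step 3: declare e=4 at depth 2
Step 4: declare b=11 at depth 2
Step 5: exit scope (depth=1)
Step 6: declare d=45 at depth 1
Step 7: declare f=(read d)=45 at depth 1
Step 8: enter scope (depth=2)
Step 9: exit scope (depth=1)
Visible at query point: d=45 f=45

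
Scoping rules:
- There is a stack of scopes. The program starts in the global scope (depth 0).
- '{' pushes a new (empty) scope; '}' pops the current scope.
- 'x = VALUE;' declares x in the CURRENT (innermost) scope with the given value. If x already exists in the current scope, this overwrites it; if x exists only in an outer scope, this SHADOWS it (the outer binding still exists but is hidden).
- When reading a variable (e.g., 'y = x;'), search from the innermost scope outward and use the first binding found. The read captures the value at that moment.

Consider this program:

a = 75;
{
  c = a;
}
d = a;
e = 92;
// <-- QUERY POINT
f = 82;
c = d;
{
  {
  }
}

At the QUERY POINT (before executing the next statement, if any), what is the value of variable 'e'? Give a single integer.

Step 1: declare a=75 at depth 0
Step 2: enter scope (depth=1)
Step 3: declare c=(read a)=75 at depth 1
Step 4: exit scope (depth=0)
Step 5: declare d=(read a)=75 at depth 0
Step 6: declare e=92 at depth 0
Visible at query point: a=75 d=75 e=92

Answer: 92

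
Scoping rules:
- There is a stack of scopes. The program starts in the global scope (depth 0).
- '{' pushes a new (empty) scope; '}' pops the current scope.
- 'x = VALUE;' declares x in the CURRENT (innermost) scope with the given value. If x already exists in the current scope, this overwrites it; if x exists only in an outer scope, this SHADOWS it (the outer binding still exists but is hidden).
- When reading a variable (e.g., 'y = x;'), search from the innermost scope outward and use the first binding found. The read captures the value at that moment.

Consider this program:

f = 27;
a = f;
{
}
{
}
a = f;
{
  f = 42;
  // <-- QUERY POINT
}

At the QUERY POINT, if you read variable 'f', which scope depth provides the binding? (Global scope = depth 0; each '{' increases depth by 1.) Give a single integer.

Answer: 1

Derivation:
Step 1: declare f=27 at depth 0
Step 2: declare a=(read f)=27 at depth 0
Step 3: enter scope (depth=1)
Step 4: exit scope (depth=0)
Step 5: enter scope (depth=1)
Step 6: exit scope (depth=0)
Step 7: declare a=(read f)=27 at depth 0
Step 8: enter scope (depth=1)
Step 9: declare f=42 at depth 1
Visible at query point: a=27 f=42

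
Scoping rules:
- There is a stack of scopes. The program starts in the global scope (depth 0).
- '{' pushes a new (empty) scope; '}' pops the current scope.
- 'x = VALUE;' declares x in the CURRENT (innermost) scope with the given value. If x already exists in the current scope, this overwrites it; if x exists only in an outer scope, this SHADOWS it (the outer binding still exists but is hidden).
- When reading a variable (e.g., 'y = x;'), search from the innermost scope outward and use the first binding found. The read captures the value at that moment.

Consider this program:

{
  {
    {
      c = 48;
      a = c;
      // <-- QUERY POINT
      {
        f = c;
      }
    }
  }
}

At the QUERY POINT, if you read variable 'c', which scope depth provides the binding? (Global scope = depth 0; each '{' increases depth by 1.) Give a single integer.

Answer: 3

Derivation:
Step 1: enter scope (depth=1)
Step 2: enter scope (depth=2)
Step 3: enter scope (depth=3)
Step 4: declare c=48 at depth 3
Step 5: declare a=(read c)=48 at depth 3
Visible at query point: a=48 c=48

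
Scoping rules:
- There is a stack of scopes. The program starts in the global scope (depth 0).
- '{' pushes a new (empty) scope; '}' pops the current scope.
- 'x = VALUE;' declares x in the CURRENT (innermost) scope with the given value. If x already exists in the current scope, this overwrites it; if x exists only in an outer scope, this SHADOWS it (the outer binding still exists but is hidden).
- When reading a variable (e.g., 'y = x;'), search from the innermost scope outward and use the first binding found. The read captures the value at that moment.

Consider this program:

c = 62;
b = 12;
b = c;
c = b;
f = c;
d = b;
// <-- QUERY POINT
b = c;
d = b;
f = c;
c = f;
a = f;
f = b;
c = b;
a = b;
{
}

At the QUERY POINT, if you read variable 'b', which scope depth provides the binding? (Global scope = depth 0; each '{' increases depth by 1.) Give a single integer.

Step 1: declare c=62 at depth 0
Step 2: declare b=12 at depth 0
Step 3: declare b=(read c)=62 at depth 0
Step 4: declare c=(read b)=62 at depth 0
Step 5: declare f=(read c)=62 at depth 0
Step 6: declare d=(read b)=62 at depth 0
Visible at query point: b=62 c=62 d=62 f=62

Answer: 0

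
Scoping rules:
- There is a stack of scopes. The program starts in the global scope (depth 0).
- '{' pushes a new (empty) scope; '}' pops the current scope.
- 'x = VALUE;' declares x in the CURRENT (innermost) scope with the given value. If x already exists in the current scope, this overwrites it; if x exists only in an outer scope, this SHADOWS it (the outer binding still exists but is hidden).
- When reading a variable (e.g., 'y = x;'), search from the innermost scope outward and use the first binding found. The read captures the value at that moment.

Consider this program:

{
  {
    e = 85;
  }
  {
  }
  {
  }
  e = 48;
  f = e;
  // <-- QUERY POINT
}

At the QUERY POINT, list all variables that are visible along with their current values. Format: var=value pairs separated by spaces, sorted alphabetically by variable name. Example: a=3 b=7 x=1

Answer: e=48 f=48

Derivation:
Step 1: enter scope (depth=1)
Step 2: enter scope (depth=2)
Step 3: declare e=85 at depth 2
Step 4: exit scope (depth=1)
Step 5: enter scope (depth=2)
Step 6: exit scope (depth=1)
Step 7: enter scope (depth=2)
Step 8: exit scope (depth=1)
Step 9: declare e=48 at depth 1
Step 10: declare f=(read e)=48 at depth 1
Visible at query point: e=48 f=48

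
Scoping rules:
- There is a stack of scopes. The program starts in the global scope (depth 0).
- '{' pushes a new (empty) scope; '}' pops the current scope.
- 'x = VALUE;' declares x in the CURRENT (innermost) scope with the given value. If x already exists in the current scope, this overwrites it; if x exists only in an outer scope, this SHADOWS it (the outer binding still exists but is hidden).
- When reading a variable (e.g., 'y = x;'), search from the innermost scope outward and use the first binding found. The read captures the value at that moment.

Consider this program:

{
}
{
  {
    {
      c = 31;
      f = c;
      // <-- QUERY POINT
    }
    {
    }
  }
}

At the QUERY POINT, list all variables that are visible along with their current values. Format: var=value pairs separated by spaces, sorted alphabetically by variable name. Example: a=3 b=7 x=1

Step 1: enter scope (depth=1)
Step 2: exit scope (depth=0)
Step 3: enter scope (depth=1)
Step 4: enter scope (depth=2)
Step 5: enter scope (depth=3)
Step 6: declare c=31 at depth 3
Step 7: declare f=(read c)=31 at depth 3
Visible at query point: c=31 f=31

Answer: c=31 f=31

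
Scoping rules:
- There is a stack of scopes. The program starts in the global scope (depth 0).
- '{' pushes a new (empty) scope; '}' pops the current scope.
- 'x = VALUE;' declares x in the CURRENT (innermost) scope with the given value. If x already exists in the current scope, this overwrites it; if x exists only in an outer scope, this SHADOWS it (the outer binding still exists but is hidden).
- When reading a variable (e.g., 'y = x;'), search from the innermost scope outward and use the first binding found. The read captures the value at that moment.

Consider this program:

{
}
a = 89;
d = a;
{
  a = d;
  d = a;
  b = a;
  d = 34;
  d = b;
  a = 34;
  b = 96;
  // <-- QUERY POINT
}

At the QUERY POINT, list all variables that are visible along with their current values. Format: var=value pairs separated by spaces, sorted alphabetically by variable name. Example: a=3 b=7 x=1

Step 1: enter scope (depth=1)
Step 2: exit scope (depth=0)
Step 3: declare a=89 at depth 0
Step 4: declare d=(read a)=89 at depth 0
Step 5: enter scope (depth=1)
Step 6: declare a=(read d)=89 at depth 1
Step 7: declare d=(read a)=89 at depth 1
Step 8: declare b=(read a)=89 at depth 1
Step 9: declare d=34 at depth 1
Step 10: declare d=(read b)=89 at depth 1
Step 11: declare a=34 at depth 1
Step 12: declare b=96 at depth 1
Visible at query point: a=34 b=96 d=89

Answer: a=34 b=96 d=89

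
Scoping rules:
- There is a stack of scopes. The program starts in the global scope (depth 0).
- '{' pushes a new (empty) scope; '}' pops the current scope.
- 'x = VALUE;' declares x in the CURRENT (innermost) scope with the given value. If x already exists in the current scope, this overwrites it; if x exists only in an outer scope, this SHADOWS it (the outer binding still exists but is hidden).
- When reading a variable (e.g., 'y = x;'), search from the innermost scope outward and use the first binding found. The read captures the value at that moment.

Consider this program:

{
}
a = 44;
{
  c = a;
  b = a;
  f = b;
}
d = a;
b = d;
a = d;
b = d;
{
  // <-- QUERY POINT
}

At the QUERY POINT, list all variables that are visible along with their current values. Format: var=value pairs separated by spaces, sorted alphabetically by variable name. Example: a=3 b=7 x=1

Answer: a=44 b=44 d=44

Derivation:
Step 1: enter scope (depth=1)
Step 2: exit scope (depth=0)
Step 3: declare a=44 at depth 0
Step 4: enter scope (depth=1)
Step 5: declare c=(read a)=44 at depth 1
Step 6: declare b=(read a)=44 at depth 1
Step 7: declare f=(read b)=44 at depth 1
Step 8: exit scope (depth=0)
Step 9: declare d=(read a)=44 at depth 0
Step 10: declare b=(read d)=44 at depth 0
Step 11: declare a=(read d)=44 at depth 0
Step 12: declare b=(read d)=44 at depth 0
Step 13: enter scope (depth=1)
Visible at query point: a=44 b=44 d=44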